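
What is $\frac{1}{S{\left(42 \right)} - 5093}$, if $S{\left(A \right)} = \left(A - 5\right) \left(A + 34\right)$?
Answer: $- \frac{1}{2281} \approx -0.0004384$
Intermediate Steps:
$S{\left(A \right)} = \left(-5 + A\right) \left(34 + A\right)$
$\frac{1}{S{\left(42 \right)} - 5093} = \frac{1}{\left(-170 + 42^{2} + 29 \cdot 42\right) - 5093} = \frac{1}{\left(-170 + 1764 + 1218\right) - 5093} = \frac{1}{2812 - 5093} = \frac{1}{-2281} = - \frac{1}{2281}$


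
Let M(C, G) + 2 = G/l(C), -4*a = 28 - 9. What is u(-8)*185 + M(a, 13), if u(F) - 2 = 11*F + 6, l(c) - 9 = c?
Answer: -251582/17 ≈ -14799.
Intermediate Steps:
l(c) = 9 + c
a = -19/4 (a = -(28 - 9)/4 = -¼*19 = -19/4 ≈ -4.7500)
M(C, G) = -2 + G/(9 + C)
u(F) = 8 + 11*F (u(F) = 2 + (11*F + 6) = 2 + (6 + 11*F) = 8 + 11*F)
u(-8)*185 + M(a, 13) = (8 + 11*(-8))*185 + (-18 + 13 - 2*(-19/4))/(9 - 19/4) = (8 - 88)*185 + (-18 + 13 + 19/2)/(17/4) = -80*185 + (4/17)*(9/2) = -14800 + 18/17 = -251582/17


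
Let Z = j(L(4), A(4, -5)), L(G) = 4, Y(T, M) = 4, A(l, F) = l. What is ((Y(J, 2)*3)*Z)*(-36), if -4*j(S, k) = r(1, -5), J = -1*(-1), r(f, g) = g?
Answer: -540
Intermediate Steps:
J = 1
j(S, k) = 5/4 (j(S, k) = -1/4*(-5) = 5/4)
Z = 5/4 ≈ 1.2500
((Y(J, 2)*3)*Z)*(-36) = ((4*3)*(5/4))*(-36) = (12*(5/4))*(-36) = 15*(-36) = -540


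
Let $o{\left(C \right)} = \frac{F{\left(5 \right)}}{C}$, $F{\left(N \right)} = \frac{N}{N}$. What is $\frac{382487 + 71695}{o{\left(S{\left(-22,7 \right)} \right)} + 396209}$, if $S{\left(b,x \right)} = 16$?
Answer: $\frac{2422304}{2113115} \approx 1.1463$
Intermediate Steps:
$F{\left(N \right)} = 1$
$o{\left(C \right)} = \frac{1}{C}$ ($o{\left(C \right)} = 1 \frac{1}{C} = \frac{1}{C}$)
$\frac{382487 + 71695}{o{\left(S{\left(-22,7 \right)} \right)} + 396209} = \frac{382487 + 71695}{\frac{1}{16} + 396209} = \frac{454182}{\frac{1}{16} + 396209} = \frac{454182}{\frac{6339345}{16}} = 454182 \cdot \frac{16}{6339345} = \frac{2422304}{2113115}$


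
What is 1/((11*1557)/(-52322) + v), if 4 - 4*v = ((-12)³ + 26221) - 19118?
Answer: -104644/140544985 ≈ -0.00074456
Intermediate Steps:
v = -5371/4 (v = 1 - (((-12)³ + 26221) - 19118)/4 = 1 - ((-1728 + 26221) - 19118)/4 = 1 - (24493 - 19118)/4 = 1 - ¼*5375 = 1 - 5375/4 = -5371/4 ≈ -1342.8)
1/((11*1557)/(-52322) + v) = 1/((11*1557)/(-52322) - 5371/4) = 1/(17127*(-1/52322) - 5371/4) = 1/(-17127/52322 - 5371/4) = 1/(-140544985/104644) = -104644/140544985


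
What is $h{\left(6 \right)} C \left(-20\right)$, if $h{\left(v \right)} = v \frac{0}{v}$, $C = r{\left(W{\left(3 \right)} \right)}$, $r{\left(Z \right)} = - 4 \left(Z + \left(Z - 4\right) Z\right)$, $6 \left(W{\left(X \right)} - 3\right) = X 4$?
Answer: $0$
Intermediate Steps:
$W{\left(X \right)} = 3 + \frac{2 X}{3}$ ($W{\left(X \right)} = 3 + \frac{X 4}{6} = 3 + \frac{4 X}{6} = 3 + \frac{2 X}{3}$)
$r{\left(Z \right)} = - 4 Z - 4 Z \left(-4 + Z\right)$ ($r{\left(Z \right)} = - 4 \left(Z + \left(-4 + Z\right) Z\right) = - 4 \left(Z + Z \left(-4 + Z\right)\right) = - 4 Z - 4 Z \left(-4 + Z\right)$)
$C = -40$ ($C = 4 \left(3 + \frac{2}{3} \cdot 3\right) \left(3 - \left(3 + \frac{2}{3} \cdot 3\right)\right) = 4 \left(3 + 2\right) \left(3 - \left(3 + 2\right)\right) = 4 \cdot 5 \left(3 - 5\right) = 4 \cdot 5 \left(-2\right) = -40$)
$h{\left(v \right)} = 0$ ($h{\left(v \right)} = v 0 = 0$)
$h{\left(6 \right)} C \left(-20\right) = 0 \left(-40\right) \left(-20\right) = 0 \left(-20\right) = 0$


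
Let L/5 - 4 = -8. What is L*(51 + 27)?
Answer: -1560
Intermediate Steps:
L = -20 (L = 20 + 5*(-8) = 20 - 40 = -20)
L*(51 + 27) = -20*(51 + 27) = -20*78 = -1560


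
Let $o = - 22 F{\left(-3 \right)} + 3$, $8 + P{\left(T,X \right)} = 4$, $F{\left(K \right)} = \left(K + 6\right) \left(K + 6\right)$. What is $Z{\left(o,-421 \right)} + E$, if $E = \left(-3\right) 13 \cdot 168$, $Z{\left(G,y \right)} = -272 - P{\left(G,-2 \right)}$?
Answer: $-6820$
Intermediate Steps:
$F{\left(K \right)} = \left(6 + K\right)^{2}$ ($F{\left(K \right)} = \left(6 + K\right) \left(6 + K\right) = \left(6 + K\right)^{2}$)
$P{\left(T,X \right)} = -4$ ($P{\left(T,X \right)} = -8 + 4 = -4$)
$o = -195$ ($o = - 22 \left(6 - 3\right)^{2} + 3 = - 22 \cdot 3^{2} + 3 = \left(-22\right) 9 + 3 = -198 + 3 = -195$)
$Z{\left(G,y \right)} = -268$ ($Z{\left(G,y \right)} = -272 - -4 = -272 + 4 = -268$)
$E = -6552$ ($E = \left(-39\right) 168 = -6552$)
$Z{\left(o,-421 \right)} + E = -268 - 6552 = -6820$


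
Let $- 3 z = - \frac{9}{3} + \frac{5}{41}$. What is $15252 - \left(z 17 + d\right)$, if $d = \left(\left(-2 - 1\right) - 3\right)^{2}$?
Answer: $\frac{1869562}{123} \approx 15200.0$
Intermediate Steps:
$d = 36$ ($d = \left(\left(-2 - 1\right) - 3\right)^{2} = \left(-3 - 3\right)^{2} = \left(-6\right)^{2} = 36$)
$z = \frac{118}{123}$ ($z = - \frac{- \frac{9}{3} + \frac{5}{41}}{3} = - \frac{\left(-9\right) \frac{1}{3} + 5 \cdot \frac{1}{41}}{3} = - \frac{-3 + \frac{5}{41}}{3} = \left(- \frac{1}{3}\right) \left(- \frac{118}{41}\right) = \frac{118}{123} \approx 0.95935$)
$15252 - \left(z 17 + d\right) = 15252 - \left(\frac{118}{123} \cdot 17 + 36\right) = 15252 - \left(\frac{2006}{123} + 36\right) = 15252 - \frac{6434}{123} = \frac{1869562}{123}$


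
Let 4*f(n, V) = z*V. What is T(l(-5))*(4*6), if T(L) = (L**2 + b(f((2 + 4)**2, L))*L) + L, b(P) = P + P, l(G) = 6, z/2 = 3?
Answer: 3600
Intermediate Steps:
z = 6 (z = 2*3 = 6)
f(n, V) = 3*V/2 (f(n, V) = (6*V)/4 = 3*V/2)
b(P) = 2*P
T(L) = L + 4*L**2 (T(L) = (L**2 + (2*(3*L/2))*L) + L = (L**2 + (3*L)*L) + L = (L**2 + 3*L**2) + L = 4*L**2 + L = L + 4*L**2)
T(l(-5))*(4*6) = (6*(1 + 4*6))*(4*6) = (6*(1 + 24))*24 = (6*25)*24 = 150*24 = 3600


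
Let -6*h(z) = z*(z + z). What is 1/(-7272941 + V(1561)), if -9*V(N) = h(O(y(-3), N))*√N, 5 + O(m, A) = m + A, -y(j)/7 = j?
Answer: -5301973989/28906446462056648 - 67147083*√1561/28906446462056648 ≈ -2.7520e-7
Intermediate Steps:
y(j) = -7*j
O(m, A) = -5 + A + m (O(m, A) = -5 + (m + A) = -5 + (A + m) = -5 + A + m)
h(z) = -z²/3 (h(z) = -z*(z + z)/6 = -z*2*z/6 = -z²/3)
V(N) = √N*(16 + N)²/27 (V(N) = -(-(-5 + N - 7*(-3))²/3)*√N/9 = -(-(-5 + N + 21)²/3)*√N/9 = -(-(16 + N)²/3)*√N/9 = -(-1)*√N*(16 + N)²/27 = √N*(16 + N)²/27)
1/(-7272941 + V(1561)) = 1/(-7272941 + √1561*(16 + 1561)²/27) = 1/(-7272941 + (1/27)*√1561*1577²) = 1/(-7272941 + (1/27)*√1561*2486929) = 1/(-7272941 + 2486929*√1561/27)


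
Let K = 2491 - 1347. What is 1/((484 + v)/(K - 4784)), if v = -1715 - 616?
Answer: 3640/1847 ≈ 1.9708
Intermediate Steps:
K = 1144
v = -2331
1/((484 + v)/(K - 4784)) = 1/((484 - 2331)/(1144 - 4784)) = 1/(-1847/(-3640)) = 1/(-1847*(-1/3640)) = 1/(1847/3640) = 3640/1847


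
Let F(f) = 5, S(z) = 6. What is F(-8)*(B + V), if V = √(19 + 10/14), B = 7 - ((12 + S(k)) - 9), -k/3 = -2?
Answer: -10 + 5*√966/7 ≈ 12.200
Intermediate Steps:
k = 6 (k = -3*(-2) = 6)
B = -2 (B = 7 - ((12 + 6) - 9) = 7 - (18 - 9) = 7 - 1*9 = 7 - 9 = -2)
V = √966/7 (V = √(19 + 10*(1/14)) = √(19 + 5/7) = √(138/7) = √966/7 ≈ 4.4401)
F(-8)*(B + V) = 5*(-2 + √966/7) = -10 + 5*√966/7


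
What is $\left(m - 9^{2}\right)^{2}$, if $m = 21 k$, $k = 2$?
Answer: $1521$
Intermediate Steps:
$m = 42$ ($m = 21 \cdot 2 = 42$)
$\left(m - 9^{2}\right)^{2} = \left(42 - 9^{2}\right)^{2} = \left(42 - 81\right)^{2} = \left(-39\right)^{2} = 1521$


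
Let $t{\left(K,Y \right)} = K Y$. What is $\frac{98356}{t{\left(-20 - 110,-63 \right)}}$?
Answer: $\frac{49178}{4095} \approx 12.009$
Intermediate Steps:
$\frac{98356}{t{\left(-20 - 110,-63 \right)}} = \frac{98356}{\left(-20 - 110\right) \left(-63\right)} = \frac{98356}{\left(-130\right) \left(-63\right)} = \frac{98356}{8190} = 98356 \cdot \frac{1}{8190} = \frac{49178}{4095}$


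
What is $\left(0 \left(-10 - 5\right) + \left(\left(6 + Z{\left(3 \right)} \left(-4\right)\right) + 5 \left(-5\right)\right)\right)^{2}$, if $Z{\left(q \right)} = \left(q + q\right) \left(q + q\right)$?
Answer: $26569$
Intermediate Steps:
$Z{\left(q \right)} = 4 q^{2}$ ($Z{\left(q \right)} = 2 q 2 q = 4 q^{2}$)
$\left(0 \left(-10 - 5\right) + \left(\left(6 + Z{\left(3 \right)} \left(-4\right)\right) + 5 \left(-5\right)\right)\right)^{2} = \left(0 \left(-10 - 5\right) + \left(\left(6 + 4 \cdot 3^{2} \left(-4\right)\right) + 5 \left(-5\right)\right)\right)^{2} = \left(0 \left(-15\right) + \left(\left(6 + 4 \cdot 9 \left(-4\right)\right) - 25\right)\right)^{2} = \left(0 + \left(\left(6 + 36 \left(-4\right)\right) - 25\right)\right)^{2} = \left(0 + \left(\left(6 - 144\right) - 25\right)\right)^{2} = \left(0 - 163\right)^{2} = \left(-163\right)^{2} = 26569$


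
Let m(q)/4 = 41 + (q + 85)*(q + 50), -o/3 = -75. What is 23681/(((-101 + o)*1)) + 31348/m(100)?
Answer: 659090459/3446084 ≈ 191.26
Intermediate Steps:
o = 225 (o = -3*(-75) = 225)
m(q) = 164 + 4*(50 + q)*(85 + q) (m(q) = 4*(41 + (q + 85)*(q + 50)) = 4*(41 + (85 + q)*(50 + q)) = 4*(41 + (50 + q)*(85 + q)) = 164 + 4*(50 + q)*(85 + q))
23681/(((-101 + o)*1)) + 31348/m(100) = 23681/(((-101 + 225)*1)) + 31348/(17164 + 4*100² + 540*100) = 23681/((124*1)) + 31348/(17164 + 4*10000 + 54000) = 23681/124 + 31348/(17164 + 40000 + 54000) = 23681*(1/124) + 31348/111164 = 23681/124 + 31348*(1/111164) = 23681/124 + 7837/27791 = 659090459/3446084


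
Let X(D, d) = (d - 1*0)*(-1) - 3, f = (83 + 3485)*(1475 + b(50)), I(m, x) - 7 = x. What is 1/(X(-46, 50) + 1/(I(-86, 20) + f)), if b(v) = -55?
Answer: -5066587/268529110 ≈ -0.018868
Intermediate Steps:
I(m, x) = 7 + x
f = 5066560 (f = (83 + 3485)*(1475 - 55) = 3568*1420 = 5066560)
X(D, d) = -3 - d (X(D, d) = (d + 0)*(-1) - 3 = d*(-1) - 3 = -d - 3 = -3 - d)
1/(X(-46, 50) + 1/(I(-86, 20) + f)) = 1/((-3 - 1*50) + 1/((7 + 20) + 5066560)) = 1/((-3 - 50) + 1/(27 + 5066560)) = 1/(-53 + 1/5066587) = 1/(-268529110/5066587) = -5066587/268529110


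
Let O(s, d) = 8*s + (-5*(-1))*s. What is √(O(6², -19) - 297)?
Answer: 3*√19 ≈ 13.077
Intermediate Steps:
O(s, d) = 13*s (O(s, d) = 8*s + 5*s = 13*s)
√(O(6², -19) - 297) = √(13*6² - 297) = √(13*36 - 297) = √(468 - 297) = √171 = 3*√19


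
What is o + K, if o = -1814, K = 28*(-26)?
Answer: -2542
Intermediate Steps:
K = -728
o + K = -1814 - 728 = -2542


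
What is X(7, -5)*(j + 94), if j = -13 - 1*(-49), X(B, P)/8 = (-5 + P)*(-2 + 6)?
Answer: -41600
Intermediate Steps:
X(B, P) = -160 + 32*P (X(B, P) = 8*((-5 + P)*(-2 + 6)) = 8*((-5 + P)*4) = 8*(-20 + 4*P) = -160 + 32*P)
j = 36 (j = -13 + 49 = 36)
X(7, -5)*(j + 94) = (-160 + 32*(-5))*(36 + 94) = (-160 - 160)*130 = -320*130 = -41600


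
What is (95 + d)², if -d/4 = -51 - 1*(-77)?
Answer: 81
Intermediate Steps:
d = -104 (d = -4*(-51 - 1*(-77)) = -4*(-51 + 77) = -4*26 = -104)
(95 + d)² = (95 - 104)² = (-9)² = 81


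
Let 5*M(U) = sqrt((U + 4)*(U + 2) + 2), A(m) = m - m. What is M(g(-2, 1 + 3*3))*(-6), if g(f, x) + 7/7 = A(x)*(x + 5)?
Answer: -6*sqrt(5)/5 ≈ -2.6833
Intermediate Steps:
A(m) = 0
g(f, x) = -1 (g(f, x) = -1 + 0*(x + 5) = -1 + 0*(5 + x) = -1 + 0 = -1)
M(U) = sqrt(2 + (2 + U)*(4 + U))/5 (M(U) = sqrt((U + 4)*(U + 2) + 2)/5 = sqrt((4 + U)*(2 + U) + 2)/5 = sqrt((2 + U)*(4 + U) + 2)/5 = sqrt(2 + (2 + U)*(4 + U))/5)
M(g(-2, 1 + 3*3))*(-6) = (sqrt(10 + (-1)**2 + 6*(-1))/5)*(-6) = (sqrt(10 + 1 - 6)/5)*(-6) = (sqrt(5)/5)*(-6) = -6*sqrt(5)/5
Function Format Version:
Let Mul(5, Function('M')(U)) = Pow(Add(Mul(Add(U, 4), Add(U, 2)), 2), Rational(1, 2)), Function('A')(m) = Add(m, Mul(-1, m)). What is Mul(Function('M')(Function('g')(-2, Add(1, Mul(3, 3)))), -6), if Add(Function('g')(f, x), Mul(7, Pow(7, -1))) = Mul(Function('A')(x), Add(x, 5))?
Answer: Mul(Rational(-6, 5), Pow(5, Rational(1, 2))) ≈ -2.6833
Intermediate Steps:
Function('A')(m) = 0
Function('g')(f, x) = -1 (Function('g')(f, x) = Add(-1, Mul(0, Add(x, 5))) = Add(-1, Mul(0, Add(5, x))) = Add(-1, 0) = -1)
Function('M')(U) = Mul(Rational(1, 5), Pow(Add(2, Mul(Add(2, U), Add(4, U))), Rational(1, 2))) (Function('M')(U) = Mul(Rational(1, 5), Pow(Add(Mul(Add(U, 4), Add(U, 2)), 2), Rational(1, 2))) = Mul(Rational(1, 5), Pow(Add(Mul(Add(4, U), Add(2, U)), 2), Rational(1, 2))) = Mul(Rational(1, 5), Pow(Add(Mul(Add(2, U), Add(4, U)), 2), Rational(1, 2))) = Mul(Rational(1, 5), Pow(Add(2, Mul(Add(2, U), Add(4, U))), Rational(1, 2))))
Mul(Function('M')(Function('g')(-2, Add(1, Mul(3, 3)))), -6) = Mul(Mul(Rational(1, 5), Pow(Add(10, Pow(-1, 2), Mul(6, -1)), Rational(1, 2))), -6) = Mul(Mul(Rational(1, 5), Pow(Add(10, 1, -6), Rational(1, 2))), -6) = Mul(Mul(Rational(1, 5), Pow(5, Rational(1, 2))), -6) = Mul(Rational(-6, 5), Pow(5, Rational(1, 2)))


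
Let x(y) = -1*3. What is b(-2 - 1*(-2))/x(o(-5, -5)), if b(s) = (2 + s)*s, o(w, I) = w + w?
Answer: 0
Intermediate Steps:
o(w, I) = 2*w
x(y) = -3
b(s) = s*(2 + s)
b(-2 - 1*(-2))/x(o(-5, -5)) = ((-2 - 1*(-2))*(2 + (-2 - 1*(-2))))/(-3) = ((-2 + 2)*(2 + (-2 + 2)))*(-⅓) = (0*(2 + 0))*(-⅓) = (0*2)*(-⅓) = 0*(-⅓) = 0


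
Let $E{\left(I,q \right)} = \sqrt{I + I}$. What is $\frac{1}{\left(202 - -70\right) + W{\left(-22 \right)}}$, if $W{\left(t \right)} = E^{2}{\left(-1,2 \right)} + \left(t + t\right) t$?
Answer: $\frac{1}{1238} \approx 0.00080775$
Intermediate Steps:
$E{\left(I,q \right)} = \sqrt{2} \sqrt{I}$ ($E{\left(I,q \right)} = \sqrt{2 I} = \sqrt{2} \sqrt{I}$)
$W{\left(t \right)} = -2 + 2 t^{2}$ ($W{\left(t \right)} = \left(\sqrt{2} \sqrt{-1}\right)^{2} + \left(t + t\right) t = \left(\sqrt{2} i\right)^{2} + 2 t t = \left(i \sqrt{2}\right)^{2} + 2 t^{2} = -2 + 2 t^{2}$)
$\frac{1}{\left(202 - -70\right) + W{\left(-22 \right)}} = \frac{1}{\left(202 - -70\right) - \left(2 - 2 \left(-22\right)^{2}\right)} = \frac{1}{\left(202 + 70\right) + \left(-2 + 2 \cdot 484\right)} = \frac{1}{272 + \left(-2 + 968\right)} = \frac{1}{272 + 966} = \frac{1}{1238}$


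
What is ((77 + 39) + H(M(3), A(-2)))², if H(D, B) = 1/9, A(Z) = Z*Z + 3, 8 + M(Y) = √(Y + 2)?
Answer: 1092025/81 ≈ 13482.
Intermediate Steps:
M(Y) = -8 + √(2 + Y) (M(Y) = -8 + √(Y + 2) = -8 + √(2 + Y))
A(Z) = 3 + Z² (A(Z) = Z² + 3 = 3 + Z²)
H(D, B) = ⅑
((77 + 39) + H(M(3), A(-2)))² = ((77 + 39) + ⅑)² = (116 + ⅑)² = (1045/9)² = 1092025/81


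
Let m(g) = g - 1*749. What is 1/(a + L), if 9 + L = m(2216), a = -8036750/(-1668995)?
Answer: 333799/488286292 ≈ 0.00068361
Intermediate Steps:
a = 1607350/333799 (a = -8036750*(-1/1668995) = 1607350/333799 ≈ 4.8153)
m(g) = -749 + g (m(g) = g - 749 = -749 + g)
L = 1458 (L = -9 + (-749 + 2216) = -9 + 1467 = 1458)
1/(a + L) = 1/(1607350/333799 + 1458) = 1/(488286292/333799) = 333799/488286292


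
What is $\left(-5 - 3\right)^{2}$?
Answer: $64$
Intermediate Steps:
$\left(-5 - 3\right)^{2} = \left(-8\right)^{2} = 64$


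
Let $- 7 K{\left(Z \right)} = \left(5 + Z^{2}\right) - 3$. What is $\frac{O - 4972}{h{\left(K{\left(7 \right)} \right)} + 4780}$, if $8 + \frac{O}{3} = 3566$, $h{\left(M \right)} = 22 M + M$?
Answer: $\frac{39914}{32287} \approx 1.2362$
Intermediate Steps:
$K{\left(Z \right)} = - \frac{2}{7} - \frac{Z^{2}}{7}$ ($K{\left(Z \right)} = - \frac{\left(5 + Z^{2}\right) - 3}{7} = - \frac{2 + Z^{2}}{7} = - \frac{2}{7} - \frac{Z^{2}}{7}$)
$h{\left(M \right)} = 23 M$
$O = 10674$ ($O = -24 + 3 \cdot 3566 = -24 + 10698 = 10674$)
$\frac{O - 4972}{h{\left(K{\left(7 \right)} \right)} + 4780} = \frac{10674 - 4972}{23 \left(- \frac{2}{7} - \frac{7^{2}}{7}\right) + 4780} = \frac{5702}{23 \left(- \frac{2}{7} - 7\right) + 4780} = \frac{5702}{23 \left(- \frac{51}{7}\right) + 4780} = \frac{5702}{- \frac{1173}{7} + 4780} = \frac{5702}{\frac{32287}{7}} = 5702 \cdot \frac{7}{32287} = \frac{39914}{32287}$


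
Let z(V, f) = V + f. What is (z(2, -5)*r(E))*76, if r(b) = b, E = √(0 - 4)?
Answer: -456*I ≈ -456.0*I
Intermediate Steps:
E = 2*I (E = √(-4) = 2*I ≈ 2.0*I)
(z(2, -5)*r(E))*76 = ((2 - 5)*(2*I))*76 = -6*I*76 = -456*I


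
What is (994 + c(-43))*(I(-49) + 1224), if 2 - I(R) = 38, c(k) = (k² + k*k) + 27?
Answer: 5606172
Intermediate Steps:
c(k) = 27 + 2*k² (c(k) = (k² + k²) + 27 = 2*k² + 27 = 27 + 2*k²)
I(R) = -36 (I(R) = 2 - 1*38 = 2 - 38 = -36)
(994 + c(-43))*(I(-49) + 1224) = (994 + (27 + 2*(-43)²))*(-36 + 1224) = (994 + (27 + 2*1849))*1188 = (994 + (27 + 3698))*1188 = (994 + 3725)*1188 = 4719*1188 = 5606172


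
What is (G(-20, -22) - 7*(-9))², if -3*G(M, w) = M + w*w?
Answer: 75625/9 ≈ 8402.8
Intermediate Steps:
G(M, w) = -M/3 - w²/3 (G(M, w) = -(M + w*w)/3 = -(M + w²)/3 = -M/3 - w²/3)
(G(-20, -22) - 7*(-9))² = ((-⅓*(-20) - ⅓*(-22)²) - 7*(-9))² = ((20/3 - ⅓*484) + 63)² = ((20/3 - 484/3) + 63)² = (-464/3 + 63)² = (-275/3)² = 75625/9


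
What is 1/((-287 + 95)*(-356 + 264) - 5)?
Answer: 1/17659 ≈ 5.6628e-5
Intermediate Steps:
1/((-287 + 95)*(-356 + 264) - 5) = 1/(-192*(-92) - 5) = 1/(17664 - 5) = 1/17659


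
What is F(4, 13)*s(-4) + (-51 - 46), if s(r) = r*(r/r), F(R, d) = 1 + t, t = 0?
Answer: -101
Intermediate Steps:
F(R, d) = 1 (F(R, d) = 1 + 0 = 1)
s(r) = r (s(r) = r*1 = r)
F(4, 13)*s(-4) + (-51 - 46) = 1*(-4) + (-51 - 46) = -4 - 97 = -101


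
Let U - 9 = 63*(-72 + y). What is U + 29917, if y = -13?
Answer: 24571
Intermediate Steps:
U = -5346 (U = 9 + 63*(-72 - 13) = 9 + 63*(-85) = 9 - 5355 = -5346)
U + 29917 = -5346 + 29917 = 24571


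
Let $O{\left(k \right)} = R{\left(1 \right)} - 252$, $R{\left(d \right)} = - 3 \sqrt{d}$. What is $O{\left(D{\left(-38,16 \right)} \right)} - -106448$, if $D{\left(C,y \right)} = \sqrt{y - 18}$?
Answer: $106193$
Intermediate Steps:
$D{\left(C,y \right)} = \sqrt{-18 + y}$
$O{\left(k \right)} = -255$ ($O{\left(k \right)} = - 3 \sqrt{1} - 252 = \left(-3\right) 1 - 252 = -3 - 252 = -255$)
$O{\left(D{\left(-38,16 \right)} \right)} - -106448 = -255 - -106448 = -255 + 106448 = 106193$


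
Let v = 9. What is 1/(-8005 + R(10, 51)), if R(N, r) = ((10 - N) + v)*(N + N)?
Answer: -1/7825 ≈ -0.00012780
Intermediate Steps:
R(N, r) = 2*N*(19 - N) (R(N, r) = ((10 - N) + 9)*(N + N) = (19 - N)*(2*N) = 2*N*(19 - N))
1/(-8005 + R(10, 51)) = 1/(-8005 + 2*10*(19 - 1*10)) = 1/(-8005 + 2*10*(19 - 10)) = 1/(-8005 + 2*10*9) = 1/(-8005 + 180) = 1/(-7825) = -1/7825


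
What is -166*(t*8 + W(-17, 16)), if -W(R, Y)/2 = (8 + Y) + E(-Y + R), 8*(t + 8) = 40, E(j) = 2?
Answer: 12616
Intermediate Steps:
t = -3 (t = -8 + (⅛)*40 = -8 + 5 = -3)
W(R, Y) = -20 - 2*Y (W(R, Y) = -2*((8 + Y) + 2) = -2*(10 + Y) = -20 - 2*Y)
-166*(t*8 + W(-17, 16)) = -166*(-3*8 + (-20 - 2*16)) = -166*(-24 + (-20 - 32)) = -166*(-24 - 52) = -166*(-76) = 12616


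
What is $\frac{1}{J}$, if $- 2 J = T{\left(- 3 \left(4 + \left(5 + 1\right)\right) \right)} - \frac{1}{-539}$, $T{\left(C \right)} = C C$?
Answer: $- \frac{1078}{485101} \approx -0.0022222$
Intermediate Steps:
$T{\left(C \right)} = C^{2}$
$J = - \frac{485101}{1078}$ ($J = - \frac{\left(- 3 \left(4 + \left(5 + 1\right)\right)\right)^{2} - \frac{1}{-539}}{2} = - \frac{\left(- 3 \left(4 + 6\right)\right)^{2} - - \frac{1}{539}}{2} = - \frac{\left(\left(-3\right) 10\right)^{2} + \frac{1}{539}}{2} = - \frac{\left(-30\right)^{2} + \frac{1}{539}}{2} = - \frac{900 + \frac{1}{539}}{2} = \left(- \frac{1}{2}\right) \frac{485101}{539} = - \frac{485101}{1078} \approx -450.0$)
$\frac{1}{J} = \frac{1}{- \frac{485101}{1078}} = - \frac{1078}{485101}$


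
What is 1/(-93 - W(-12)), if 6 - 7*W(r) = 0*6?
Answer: -7/657 ≈ -0.010654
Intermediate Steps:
W(r) = 6/7 (W(r) = 6/7 - 0*6 = 6/7 - ⅐*0 = 6/7 + 0 = 6/7)
1/(-93 - W(-12)) = 1/(-93 - 1*6/7) = 1/(-93 - 6/7) = 1/(-657/7) = -7/657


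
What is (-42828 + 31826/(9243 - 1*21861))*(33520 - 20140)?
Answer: -1205171231900/2103 ≈ -5.7307e+8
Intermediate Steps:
(-42828 + 31826/(9243 - 1*21861))*(33520 - 20140) = (-42828 + 31826/(9243 - 21861))*13380 = (-42828 + 31826/(-12618))*13380 = (-42828 + 31826*(-1/12618))*13380 = (-42828 - 15913/6309)*13380 = -270217765/6309*13380 = -1205171231900/2103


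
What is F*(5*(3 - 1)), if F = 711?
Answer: 7110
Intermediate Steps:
F*(5*(3 - 1)) = 711*(5*(3 - 1)) = 711*(5*2) = 711*10 = 7110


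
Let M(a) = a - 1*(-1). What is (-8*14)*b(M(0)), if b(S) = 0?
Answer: 0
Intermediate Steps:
M(a) = 1 + a (M(a) = a + 1 = 1 + a)
(-8*14)*b(M(0)) = -8*14*0 = -112*0 = 0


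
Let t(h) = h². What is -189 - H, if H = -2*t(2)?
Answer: -181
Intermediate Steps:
H = -8 (H = -2*2² = -2*4 = -8)
-189 - H = -189 - 1*(-8) = -189 + 8 = -181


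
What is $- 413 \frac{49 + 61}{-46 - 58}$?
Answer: $\frac{22715}{52} \approx 436.83$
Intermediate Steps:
$- 413 \frac{49 + 61}{-46 - 58} = - 413 \frac{110}{-104} = - 413 \cdot 110 \left(- \frac{1}{104}\right) = \left(-413\right) \left(- \frac{55}{52}\right) = \frac{22715}{52}$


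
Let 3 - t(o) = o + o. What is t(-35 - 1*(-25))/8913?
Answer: 23/8913 ≈ 0.0025805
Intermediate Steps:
t(o) = 3 - 2*o (t(o) = 3 - (o + o) = 3 - 2*o)
t(-35 - 1*(-25))/8913 = (3 - 2*(-35 - 1*(-25)))/8913 = (3 - 2*(-35 + 25))*(1/8913) = (3 - 2*(-10))*(1/8913) = (3 + 20)*(1/8913) = 23*(1/8913) = 23/8913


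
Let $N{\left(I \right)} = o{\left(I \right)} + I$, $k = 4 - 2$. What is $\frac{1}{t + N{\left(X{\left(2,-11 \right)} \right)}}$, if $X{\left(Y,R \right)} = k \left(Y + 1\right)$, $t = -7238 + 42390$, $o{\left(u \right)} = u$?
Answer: $\frac{1}{35164} \approx 2.8438 \cdot 10^{-5}$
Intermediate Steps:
$k = 2$ ($k = 4 - 2 = 2$)
$t = 35152$
$X{\left(Y,R \right)} = 2 + 2 Y$ ($X{\left(Y,R \right)} = 2 \left(Y + 1\right) = 2 \left(1 + Y\right) = 2 + 2 Y$)
$N{\left(I \right)} = 2 I$ ($N{\left(I \right)} = I + I = 2 I$)
$\frac{1}{t + N{\left(X{\left(2,-11 \right)} \right)}} = \frac{1}{35152 + 2 \left(2 + 2 \cdot 2\right)} = \frac{1}{35152 + 2 \left(2 + 4\right)} = \frac{1}{35152 + 2 \cdot 6} = \frac{1}{35152 + 12} = \frac{1}{35164}$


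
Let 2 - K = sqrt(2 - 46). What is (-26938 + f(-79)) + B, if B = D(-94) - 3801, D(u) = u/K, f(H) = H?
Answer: -369863/12 - 47*I*sqrt(11)/12 ≈ -30822.0 - 12.99*I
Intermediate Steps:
K = 2 - 2*I*sqrt(11) (K = 2 - sqrt(2 - 46) = 2 - sqrt(-44) = 2 - 2*I*sqrt(11) ≈ 2.0 - 6.6332*I)
D(u) = u/(2 - 2*I*sqrt(11))
B = -45659/12 - 47*I*sqrt(11)/12 (B = ((1/24)*(-94) + (1/24)*I*(-94)*sqrt(11)) - 3801 = (-47/12 - 47*I*sqrt(11)/12) - 3801 = -45659/12 - 47*I*sqrt(11)/12 ≈ -3804.9 - 12.99*I)
(-26938 + f(-79)) + B = (-26938 - 79) + (-45659/12 - 47*I*sqrt(11)/12) = -27017 + (-45659/12 - 47*I*sqrt(11)/12) = -369863/12 - 47*I*sqrt(11)/12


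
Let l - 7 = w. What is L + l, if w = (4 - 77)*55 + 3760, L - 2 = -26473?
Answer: -26719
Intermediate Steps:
L = -26471 (L = 2 - 26473 = -26471)
w = -255 (w = -73*55 + 3760 = -4015 + 3760 = -255)
l = -248 (l = 7 - 255 = -248)
L + l = -26471 - 248 = -26719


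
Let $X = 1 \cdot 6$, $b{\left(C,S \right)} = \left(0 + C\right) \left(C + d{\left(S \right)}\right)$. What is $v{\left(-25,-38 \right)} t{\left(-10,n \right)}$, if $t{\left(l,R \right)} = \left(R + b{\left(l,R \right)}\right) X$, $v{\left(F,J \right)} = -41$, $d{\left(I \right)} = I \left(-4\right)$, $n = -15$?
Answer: $126690$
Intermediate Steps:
$d{\left(I \right)} = - 4 I$
$b{\left(C,S \right)} = C \left(C - 4 S\right)$ ($b{\left(C,S \right)} = \left(0 + C\right) \left(C - 4 S\right) = C \left(C - 4 S\right)$)
$X = 6$
$t{\left(l,R \right)} = 6 R + 6 l \left(l - 4 R\right)$ ($t{\left(l,R \right)} = \left(R + l \left(l - 4 R\right)\right) 6 = 6 R + 6 l \left(l - 4 R\right)$)
$v{\left(-25,-38 \right)} t{\left(-10,n \right)} = - 41 \left(6 \left(-15\right) - - 60 \left(\left(-1\right) \left(-10\right) + 4 \left(-15\right)\right)\right) = - 41 \left(-90 - - 60 \left(10 - 60\right)\right) = - 41 \left(-90 - \left(-60\right) \left(-50\right)\right) = - 41 \left(-90 - 3000\right) = \left(-41\right) \left(-3090\right) = 126690$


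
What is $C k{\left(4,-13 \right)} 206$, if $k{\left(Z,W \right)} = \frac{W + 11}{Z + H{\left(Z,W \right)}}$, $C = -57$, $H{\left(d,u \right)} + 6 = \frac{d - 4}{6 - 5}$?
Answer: $-11742$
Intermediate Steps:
$H{\left(d,u \right)} = -10 + d$ ($H{\left(d,u \right)} = -6 + \frac{d - 4}{6 - 5} = -6 + \frac{-4 + d}{1} = -6 + \left(-4 + d\right) 1 = -6 + \left(-4 + d\right) = -10 + d$)
$k{\left(Z,W \right)} = \frac{11 + W}{-10 + 2 Z}$ ($k{\left(Z,W \right)} = \frac{W + 11}{Z + \left(-10 + Z\right)} = \frac{11 + W}{-10 + 2 Z}$)
$C k{\left(4,-13 \right)} 206 = - 57 \frac{11 - 13}{2 \left(-5 + 4\right)} 206 = - 57 \cdot \frac{1}{2} \frac{1}{-1} \left(-2\right) 206 = - 57 \cdot \frac{1}{2} \left(-1\right) \left(-2\right) 206 = \left(-57\right) 1 \cdot 206 = \left(-57\right) 206 = -11742$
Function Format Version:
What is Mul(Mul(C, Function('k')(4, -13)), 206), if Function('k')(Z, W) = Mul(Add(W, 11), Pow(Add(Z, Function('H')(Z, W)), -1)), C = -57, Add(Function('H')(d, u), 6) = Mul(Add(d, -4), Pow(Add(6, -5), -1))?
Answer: -11742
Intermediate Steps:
Function('H')(d, u) = Add(-10, d) (Function('H')(d, u) = Add(-6, Mul(Add(d, -4), Pow(Add(6, -5), -1))) = Add(-6, Mul(Add(-4, d), Pow(1, -1))) = Add(-6, Mul(Add(-4, d), 1)) = Add(-6, Add(-4, d)) = Add(-10, d))
Function('k')(Z, W) = Mul(Pow(Add(-10, Mul(2, Z)), -1), Add(11, W)) (Function('k')(Z, W) = Mul(Add(W, 11), Pow(Add(Z, Add(-10, Z)), -1)) = Mul(Add(11, W), Pow(Add(-10, Mul(2, Z)), -1)) = Mul(Pow(Add(-10, Mul(2, Z)), -1), Add(11, W)))
Mul(Mul(C, Function('k')(4, -13)), 206) = Mul(Mul(-57, Mul(Rational(1, 2), Pow(Add(-5, 4), -1), Add(11, -13))), 206) = Mul(Mul(-57, Mul(Rational(1, 2), Pow(-1, -1), -2)), 206) = Mul(Mul(-57, Mul(Rational(1, 2), -1, -2)), 206) = Mul(Mul(-57, 1), 206) = Mul(-57, 206) = -11742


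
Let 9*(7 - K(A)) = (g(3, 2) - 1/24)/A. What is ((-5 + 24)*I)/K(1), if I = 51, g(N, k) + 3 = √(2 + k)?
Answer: 209304/1537 ≈ 136.18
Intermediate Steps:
g(N, k) = -3 + √(2 + k)
K(A) = 7 + 25/(216*A) (K(A) = 7 - ((-3 + √(2 + 2)) - 1/24)/(9*A) = 7 - ((-3 + √4) - 1*1/24)/(9*A) = 7 - ((-3 + 2) - 1/24)/(9*A) = 7 - (-1 - 1/24)/(9*A) = 7 - (-25)/(216*A) = 7 + 25/(216*A))
((-5 + 24)*I)/K(1) = ((-5 + 24)*51)/(7 + (25/216)/1) = (19*51)/(7 + (25/216)*1) = 969/(7 + 25/216) = 969/(1537/216) = 969*(216/1537) = 209304/1537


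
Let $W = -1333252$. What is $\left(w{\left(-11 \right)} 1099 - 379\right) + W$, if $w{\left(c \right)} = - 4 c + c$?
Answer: $-1297364$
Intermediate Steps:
$w{\left(c \right)} = - 3 c$
$\left(w{\left(-11 \right)} 1099 - 379\right) + W = \left(\left(-3\right) \left(-11\right) 1099 - 379\right) - 1333252 = \left(33 \cdot 1099 - 379\right) - 1333252 = \left(36267 - 379\right) - 1333252 = 35888 - 1333252 = -1297364$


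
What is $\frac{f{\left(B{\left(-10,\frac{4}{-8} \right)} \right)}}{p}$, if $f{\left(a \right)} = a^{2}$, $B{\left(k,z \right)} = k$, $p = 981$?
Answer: $\frac{100}{981} \approx 0.10194$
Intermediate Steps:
$\frac{f{\left(B{\left(-10,\frac{4}{-8} \right)} \right)}}{p} = \frac{\left(-10\right)^{2}}{981} = 100 \cdot \frac{1}{981} = \frac{100}{981}$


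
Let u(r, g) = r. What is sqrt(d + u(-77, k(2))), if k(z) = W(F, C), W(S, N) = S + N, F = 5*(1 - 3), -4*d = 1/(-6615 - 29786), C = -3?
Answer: 3*I*sqrt(45345562923)/72802 ≈ 8.775*I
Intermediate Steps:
d = 1/145604 (d = -1/(4*(-6615 - 29786)) = -1/4/(-36401) = -1/4*(-1/36401) = 1/145604 ≈ 6.8679e-6)
F = -10 (F = 5*(-2) = -10)
W(S, N) = N + S
k(z) = -13 (k(z) = -3 - 10 = -13)
sqrt(d + u(-77, k(2))) = sqrt(1/145604 - 77) = sqrt(-11211507/145604) = 3*I*sqrt(45345562923)/72802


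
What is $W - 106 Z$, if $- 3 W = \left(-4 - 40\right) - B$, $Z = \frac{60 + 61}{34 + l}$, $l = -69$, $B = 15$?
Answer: $\frac{40543}{105} \approx 386.12$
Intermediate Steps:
$Z = - \frac{121}{35}$ ($Z = \frac{60 + 61}{34 - 69} = \frac{121}{-35} = 121 \left(- \frac{1}{35}\right) = - \frac{121}{35} \approx -3.4571$)
$W = \frac{59}{3}$ ($W = - \frac{\left(-4 - 40\right) - 15}{3} = - \frac{-44 - 15}{3} = \left(- \frac{1}{3}\right) \left(-59\right) = \frac{59}{3} \approx 19.667$)
$W - 106 Z = \frac{59}{3} - - \frac{12826}{35} = \frac{59}{3} + \frac{12826}{35} = \frac{40543}{105}$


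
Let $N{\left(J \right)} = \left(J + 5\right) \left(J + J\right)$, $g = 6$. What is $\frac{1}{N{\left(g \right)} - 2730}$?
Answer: $- \frac{1}{2598} \approx -0.00038491$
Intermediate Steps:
$N{\left(J \right)} = 2 J \left(5 + J\right)$ ($N{\left(J \right)} = \left(5 + J\right) 2 J = 2 J \left(5 + J\right)$)
$\frac{1}{N{\left(g \right)} - 2730} = \frac{1}{2 \cdot 6 \left(5 + 6\right) - 2730} = \frac{1}{2 \cdot 6 \cdot 11 - 2730} = \frac{1}{132 - 2730} = \frac{1}{-2598} = - \frac{1}{2598}$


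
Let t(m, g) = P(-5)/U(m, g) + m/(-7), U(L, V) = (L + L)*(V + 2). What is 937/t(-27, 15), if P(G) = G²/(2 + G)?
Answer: 18063486/74533 ≈ 242.36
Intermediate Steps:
U(L, V) = 2*L*(2 + V) (U(L, V) = (2*L)*(2 + V) = 2*L*(2 + V))
P(G) = G²/(2 + G)
t(m, g) = -m/7 - 25/(6*m*(2 + g)) (t(m, g) = ((-5)²/(2 - 5))/((2*m*(2 + g))) + m/(-7) = (25/(-3))*(1/(2*m*(2 + g))) + m*(-⅐) = (25*(-⅓))*(1/(2*m*(2 + g))) - m/7 = -25/(6*m*(2 + g)) - m/7 = -m/7 - 25/(6*m*(2 + g)))
937/t(-27, 15) = 937/(((1/42)*(-175 + 6*(-27)²*(-2 - 1*15))/(-27*(2 + 15)))) = 937/(((1/42)*(-1/27)*(-175 + 6*729*(-2 - 15))/17)) = 937/(((1/42)*(-1/27)*(1/17)*(-175 + 6*729*(-17)))) = 937/(((1/42)*(-1/27)*(1/17)*(-175 - 74358))) = 937/(((1/42)*(-1/27)*(1/17)*(-74533))) = 937/(74533/19278) = 937*(19278/74533) = 18063486/74533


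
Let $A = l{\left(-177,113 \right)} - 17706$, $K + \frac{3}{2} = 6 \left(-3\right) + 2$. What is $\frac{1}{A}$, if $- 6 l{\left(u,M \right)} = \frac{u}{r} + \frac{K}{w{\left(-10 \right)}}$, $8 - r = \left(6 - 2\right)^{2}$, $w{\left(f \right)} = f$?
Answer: $- \frac{48}{850079} \approx -5.6465 \cdot 10^{-5}$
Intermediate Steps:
$K = - \frac{35}{2}$ ($K = - \frac{3}{2} + \left(6 \left(-3\right) + 2\right) = - \frac{3}{2} + \left(-18 + 2\right) = - \frac{3}{2} - 16 = - \frac{35}{2} \approx -17.5$)
$r = -8$ ($r = 8 - \left(6 - 2\right)^{2} = 8 - 4^{2} = 8 - 16 = -8$)
$l{\left(u,M \right)} = - \frac{7}{24} + \frac{u}{48}$ ($l{\left(u,M \right)} = - \frac{\frac{u}{-8} - \frac{35}{2 \left(-10\right)}}{6} = - \frac{u \left(- \frac{1}{8}\right) - - \frac{7}{4}}{6} = - \frac{- \frac{u}{8} + \frac{7}{4}}{6} = - \frac{\frac{7}{4} - \frac{u}{8}}{6} = - \frac{7}{24} + \frac{u}{48}$)
$A = - \frac{850079}{48}$ ($A = \left(- \frac{7}{24} + \frac{1}{48} \left(-177\right)\right) - 17706 = \left(- \frac{7}{24} - \frac{59}{16}\right) - 17706 = - \frac{191}{48} - 17706 = - \frac{850079}{48} \approx -17710.0$)
$\frac{1}{A} = \frac{1}{- \frac{850079}{48}} = - \frac{48}{850079}$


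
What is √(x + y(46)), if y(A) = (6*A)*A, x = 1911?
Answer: 3*√1623 ≈ 120.86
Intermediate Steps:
y(A) = 6*A²
√(x + y(46)) = √(1911 + 6*46²) = √(1911 + 6*2116) = √(1911 + 12696) = √14607 = 3*√1623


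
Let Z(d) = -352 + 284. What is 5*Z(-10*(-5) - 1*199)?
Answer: -340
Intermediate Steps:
Z(d) = -68
5*Z(-10*(-5) - 1*199) = 5*(-68) = -340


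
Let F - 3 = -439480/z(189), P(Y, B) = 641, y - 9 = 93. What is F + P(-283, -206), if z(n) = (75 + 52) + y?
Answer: -292004/229 ≈ -1275.1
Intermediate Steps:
y = 102 (y = 9 + 93 = 102)
z(n) = 229 (z(n) = (75 + 52) + 102 = 127 + 102 = 229)
F = -438793/229 (F = 3 - 439480/229 = -438793/229 ≈ -1916.1)
F + P(-283, -206) = -438793/229 + 641 = -292004/229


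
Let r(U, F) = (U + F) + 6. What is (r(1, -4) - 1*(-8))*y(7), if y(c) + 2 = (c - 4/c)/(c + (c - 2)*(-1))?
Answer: 187/14 ≈ 13.357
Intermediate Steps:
y(c) = -2 + c/2 - 2/c (y(c) = -2 + (c - 4/c)/(c + (c - 2)*(-1)) = -2 + (c - 4/c)/(c + (-2 + c)*(-1)) = -2 + (c - 4/c)/(c + (2 - c)) = -2 + (c - 4/c)/2 = -2 + (c - 4/c)*(½) = -2 + (c/2 - 2/c) = -2 + c/2 - 2/c)
r(U, F) = 6 + F + U (r(U, F) = (F + U) + 6 = 6 + F + U)
(r(1, -4) - 1*(-8))*y(7) = ((6 - 4 + 1) - 1*(-8))*(-2 + (½)*7 - 2/7) = (3 + 8)*(-2 + 7/2 - 2*⅐) = 11*(-2 + 7/2 - 2/7) = 11*(17/14) = 187/14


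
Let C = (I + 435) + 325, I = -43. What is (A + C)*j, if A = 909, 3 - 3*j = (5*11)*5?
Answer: -147424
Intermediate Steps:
j = -272/3 (j = 1 - 5*11*5/3 = 1 - 55*5/3 = 1 - ⅓*275 = 1 - 275/3 = -272/3 ≈ -90.667)
C = 717 (C = (-43 + 435) + 325 = 392 + 325 = 717)
(A + C)*j = (909 + 717)*(-272/3) = 1626*(-272/3) = -147424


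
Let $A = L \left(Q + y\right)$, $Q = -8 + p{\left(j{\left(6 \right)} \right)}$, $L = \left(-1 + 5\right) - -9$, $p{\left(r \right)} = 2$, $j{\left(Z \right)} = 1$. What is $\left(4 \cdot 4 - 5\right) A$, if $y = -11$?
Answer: $-2431$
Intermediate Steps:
$L = 13$ ($L = 4 + 9 = 13$)
$Q = -6$ ($Q = -8 + 2 = -6$)
$A = -221$ ($A = 13 \left(-6 - 11\right) = 13 \left(-17\right) = -221$)
$\left(4 \cdot 4 - 5\right) A = \left(4 \cdot 4 - 5\right) \left(-221\right) = \left(16 - 5\right) \left(-221\right) = 11 \left(-221\right) = -2431$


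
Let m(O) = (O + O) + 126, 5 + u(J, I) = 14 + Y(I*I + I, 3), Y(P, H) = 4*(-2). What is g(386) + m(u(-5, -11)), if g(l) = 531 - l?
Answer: 273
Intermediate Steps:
Y(P, H) = -8
u(J, I) = 1 (u(J, I) = -5 + (14 - 8) = -5 + 6 = 1)
m(O) = 126 + 2*O (m(O) = 2*O + 126 = 126 + 2*O)
g(386) + m(u(-5, -11)) = (531 - 1*386) + (126 + 2*1) = (531 - 386) + (126 + 2) = 145 + 128 = 273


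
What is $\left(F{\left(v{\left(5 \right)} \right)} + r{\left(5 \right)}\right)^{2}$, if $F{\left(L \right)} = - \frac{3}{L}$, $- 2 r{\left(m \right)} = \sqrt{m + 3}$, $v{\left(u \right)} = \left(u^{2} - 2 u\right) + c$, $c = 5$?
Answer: $\frac{809}{400} + \frac{3 \sqrt{2}}{10} \approx 2.4468$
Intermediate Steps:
$v{\left(u \right)} = 5 + u^{2} - 2 u$ ($v{\left(u \right)} = \left(u^{2} - 2 u\right) + 5 = 5 + u^{2} - 2 u$)
$r{\left(m \right)} = - \frac{\sqrt{3 + m}}{2}$ ($r{\left(m \right)} = - \frac{\sqrt{m + 3}}{2} = - \frac{\sqrt{3 + m}}{2}$)
$\left(F{\left(v{\left(5 \right)} \right)} + r{\left(5 \right)}\right)^{2} = \left(- \frac{3}{5 + 5^{2} - 10} - \frac{\sqrt{3 + 5}}{2}\right)^{2} = \left(- \frac{3}{5 + 25 - 10} - \frac{\sqrt{8}}{2}\right)^{2} = \left(- \frac{3}{20} - \frac{2 \sqrt{2}}{2}\right)^{2} = \left(\left(-3\right) \frac{1}{20} - \sqrt{2}\right)^{2} = \left(- \frac{3}{20} - \sqrt{2}\right)^{2}$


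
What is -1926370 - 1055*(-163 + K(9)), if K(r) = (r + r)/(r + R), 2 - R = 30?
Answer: -33314705/19 ≈ -1.7534e+6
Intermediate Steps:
R = -28 (R = 2 - 1*30 = 2 - 30 = -28)
K(r) = 2*r/(-28 + r) (K(r) = (r + r)/(r - 28) = (2*r)/(-28 + r) = 2*r/(-28 + r))
-1926370 - 1055*(-163 + K(9)) = -1926370 - 1055*(-163 + 2*9/(-28 + 9)) = -1926370 - 1055*(-163 + 2*9/(-19)) = -1926370 - 1055*(-163 + 2*9*(-1/19)) = -1926370 - 1055*(-163 - 18/19) = -1926370 - 1055*(-3115)/19 = -1926370 - 1*(-3286325/19) = -1926370 + 3286325/19 = -33314705/19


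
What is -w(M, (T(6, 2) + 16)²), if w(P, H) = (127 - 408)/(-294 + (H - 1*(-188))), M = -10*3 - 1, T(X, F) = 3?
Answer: 281/255 ≈ 1.1020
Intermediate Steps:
M = -31 (M = -30 - 1 = -31)
w(P, H) = -281/(-106 + H) (w(P, H) = -281/(-294 + (H + 188)) = -281/(-294 + (188 + H)) = -281/(-106 + H))
-w(M, (T(6, 2) + 16)²) = -(-281)/(-106 + (3 + 16)²) = -(-281)/(-106 + 19²) = -(-281)/(-106 + 361) = -(-281)/255 = -1*(-281/255) = 281/255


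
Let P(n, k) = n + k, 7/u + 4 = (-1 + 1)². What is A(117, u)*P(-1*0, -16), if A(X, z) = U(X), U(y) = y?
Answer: -1872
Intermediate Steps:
u = -7/4 (u = 7/(-4 + (-1 + 1)²) = 7/(-4 + 0²) = 7/(-4 + 0) = 7/(-4) = 7*(-¼) = -7/4 ≈ -1.7500)
P(n, k) = k + n
A(X, z) = X
A(117, u)*P(-1*0, -16) = 117*(-16 - 1*0) = 117*(-16 + 0) = 117*(-16) = -1872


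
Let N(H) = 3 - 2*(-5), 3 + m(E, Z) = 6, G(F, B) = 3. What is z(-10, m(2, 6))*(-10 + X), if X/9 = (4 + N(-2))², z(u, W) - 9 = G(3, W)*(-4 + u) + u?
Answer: -111413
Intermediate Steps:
m(E, Z) = 3 (m(E, Z) = -3 + 6 = 3)
N(H) = 13 (N(H) = 3 + 10 = 13)
z(u, W) = -3 + 4*u (z(u, W) = 9 + (3*(-4 + u) + u) = 9 + ((-12 + 3*u) + u) = 9 + (-12 + 4*u) = -3 + 4*u)
X = 2601 (X = 9*(4 + 13)² = 9*17² = 9*289 = 2601)
z(-10, m(2, 6))*(-10 + X) = (-3 + 4*(-10))*(-10 + 2601) = (-3 - 40)*2591 = -43*2591 = -111413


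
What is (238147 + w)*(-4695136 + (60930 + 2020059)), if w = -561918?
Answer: 846384988337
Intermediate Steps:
(238147 + w)*(-4695136 + (60930 + 2020059)) = (238147 - 561918)*(-4695136 + (60930 + 2020059)) = -323771*(-4695136 + 2080989) = -323771*(-2614147) = 846384988337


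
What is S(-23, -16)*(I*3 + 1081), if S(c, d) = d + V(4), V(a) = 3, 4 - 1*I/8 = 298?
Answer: 77675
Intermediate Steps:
I = -2352 (I = 32 - 8*298 = 32 - 2384 = -2352)
S(c, d) = 3 + d (S(c, d) = d + 3 = 3 + d)
S(-23, -16)*(I*3 + 1081) = (3 - 16)*(-2352*3 + 1081) = -13*(-7056 + 1081) = -13*(-5975) = 77675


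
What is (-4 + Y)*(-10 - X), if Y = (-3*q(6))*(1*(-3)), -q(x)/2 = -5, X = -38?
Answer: 2408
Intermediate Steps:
q(x) = 10 (q(x) = -2*(-5) = 10)
Y = 90 (Y = (-3*10)*(1*(-3)) = -30*(-3) = 90)
(-4 + Y)*(-10 - X) = (-4 + 90)*(-10 - 1*(-38)) = 86*(-10 + 38) = 86*28 = 2408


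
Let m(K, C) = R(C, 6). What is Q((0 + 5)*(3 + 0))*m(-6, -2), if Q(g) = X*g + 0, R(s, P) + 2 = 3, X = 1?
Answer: 15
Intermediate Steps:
R(s, P) = 1 (R(s, P) = -2 + 3 = 1)
m(K, C) = 1
Q(g) = g (Q(g) = 1*g + 0 = g + 0 = g)
Q((0 + 5)*(3 + 0))*m(-6, -2) = ((0 + 5)*(3 + 0))*1 = (5*3)*1 = 15*1 = 15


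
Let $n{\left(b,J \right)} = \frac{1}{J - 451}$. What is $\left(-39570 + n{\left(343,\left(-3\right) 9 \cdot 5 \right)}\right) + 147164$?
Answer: $\frac{63050083}{586} \approx 1.0759 \cdot 10^{5}$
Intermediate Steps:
$n{\left(b,J \right)} = \frac{1}{-451 + J}$
$\left(-39570 + n{\left(343,\left(-3\right) 9 \cdot 5 \right)}\right) + 147164 = \left(-39570 + \frac{1}{-451 + \left(-3\right) 9 \cdot 5}\right) + 147164 = \left(-39570 + \frac{1}{-451 - 135}\right) + 147164 = \left(-39570 + \frac{1}{-586}\right) + 147164 = \left(-39570 - \frac{1}{586}\right) + 147164 = - \frac{23188021}{586} + 147164 = \frac{63050083}{586}$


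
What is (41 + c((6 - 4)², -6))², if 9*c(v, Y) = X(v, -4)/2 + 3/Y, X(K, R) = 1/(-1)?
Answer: 135424/81 ≈ 1671.9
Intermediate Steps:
X(K, R) = -1
c(v, Y) = -1/18 + 1/(3*Y) (c(v, Y) = (-1/2 + 3/Y)/9 = (-1*½ + 3/Y)/9 = (-½ + 3/Y)/9 = -1/18 + 1/(3*Y))
(41 + c((6 - 4)², -6))² = (41 + (1/18)*(6 - 1*(-6))/(-6))² = (41 + (1/18)*(-⅙)*(6 + 6))² = (41 + (1/18)*(-⅙)*12)² = (41 - ⅑)² = (368/9)² = 135424/81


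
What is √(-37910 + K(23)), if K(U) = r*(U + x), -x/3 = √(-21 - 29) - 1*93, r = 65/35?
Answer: √(-1830108 - 1365*I*√2)/7 ≈ 0.10193 - 193.26*I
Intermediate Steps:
r = 13/7 (r = 65*(1/35) = 13/7 ≈ 1.8571)
x = 279 - 15*I*√2 (x = -3*(√(-21 - 29) - 1*93) = -3*(√(-50) - 93) = -3*(5*I*√2 - 93) = -3*(-93 + 5*I*√2) = 279 - 15*I*√2 ≈ 279.0 - 21.213*I)
K(U) = 3627/7 + 13*U/7 - 195*I*√2/7 (K(U) = 13*(U + (279 - 15*I*√2))/7 = 13*(279 + U - 15*I*√2)/7 = 3627/7 + 13*U/7 - 195*I*√2/7)
√(-37910 + K(23)) = √(-37910 + (3627/7 + (13/7)*23 - 195*I*√2/7)) = √(-37910 + (3627/7 + 299/7 - 195*I*√2/7)) = √(-37910 + (3926/7 - 195*I*√2/7)) = √(-261444/7 - 195*I*√2/7)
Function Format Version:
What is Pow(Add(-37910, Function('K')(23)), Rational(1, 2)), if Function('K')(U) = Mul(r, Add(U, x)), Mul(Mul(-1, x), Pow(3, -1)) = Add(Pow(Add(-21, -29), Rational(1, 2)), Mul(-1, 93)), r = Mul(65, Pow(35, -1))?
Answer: Mul(Rational(1, 7), Pow(Add(-1830108, Mul(-1365, I, Pow(2, Rational(1, 2)))), Rational(1, 2))) ≈ Add(0.10193, Mul(-193.26, I))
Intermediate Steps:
r = Rational(13, 7) (r = Mul(65, Rational(1, 35)) = Rational(13, 7) ≈ 1.8571)
x = Add(279, Mul(-15, I, Pow(2, Rational(1, 2)))) (x = Mul(-3, Add(Pow(Add(-21, -29), Rational(1, 2)), Mul(-1, 93))) = Mul(-3, Add(Pow(-50, Rational(1, 2)), -93)) = Mul(-3, Add(Mul(5, I, Pow(2, Rational(1, 2))), -93)) = Mul(-3, Add(-93, Mul(5, I, Pow(2, Rational(1, 2))))) = Add(279, Mul(-15, I, Pow(2, Rational(1, 2)))) ≈ Add(279.00, Mul(-21.213, I)))
Function('K')(U) = Add(Rational(3627, 7), Mul(Rational(13, 7), U), Mul(Rational(-195, 7), I, Pow(2, Rational(1, 2)))) (Function('K')(U) = Mul(Rational(13, 7), Add(U, Add(279, Mul(-15, I, Pow(2, Rational(1, 2)))))) = Mul(Rational(13, 7), Add(279, U, Mul(-15, I, Pow(2, Rational(1, 2))))) = Add(Rational(3627, 7), Mul(Rational(13, 7), U), Mul(Rational(-195, 7), I, Pow(2, Rational(1, 2)))))
Pow(Add(-37910, Function('K')(23)), Rational(1, 2)) = Pow(Add(-37910, Add(Rational(3627, 7), Mul(Rational(13, 7), 23), Mul(Rational(-195, 7), I, Pow(2, Rational(1, 2))))), Rational(1, 2)) = Pow(Add(-37910, Add(Rational(3627, 7), Rational(299, 7), Mul(Rational(-195, 7), I, Pow(2, Rational(1, 2))))), Rational(1, 2)) = Pow(Add(-37910, Add(Rational(3926, 7), Mul(Rational(-195, 7), I, Pow(2, Rational(1, 2))))), Rational(1, 2)) = Pow(Add(Rational(-261444, 7), Mul(Rational(-195, 7), I, Pow(2, Rational(1, 2)))), Rational(1, 2))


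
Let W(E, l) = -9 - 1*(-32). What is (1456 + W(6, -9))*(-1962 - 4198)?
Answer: -9110640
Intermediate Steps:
W(E, l) = 23 (W(E, l) = -9 + 32 = 23)
(1456 + W(6, -9))*(-1962 - 4198) = (1456 + 23)*(-1962 - 4198) = 1479*(-6160) = -9110640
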